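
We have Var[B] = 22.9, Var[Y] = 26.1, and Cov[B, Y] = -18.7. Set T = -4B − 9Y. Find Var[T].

Var[T] = a²·Var[B] + b²·Var[Y] + 2ab·Cov[B, Y] with a = -4, b = -9.
= (-4)²·22.9 + (-9)²·26.1 + 2·(-4)·(-9)·(-18.7)
= 366.4 + 2114.1 + (-1346.4) = 1134.1.

Var[T] = 1134.1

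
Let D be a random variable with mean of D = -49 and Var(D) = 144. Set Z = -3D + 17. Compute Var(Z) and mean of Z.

Z = -3D + 17 is linear with a = -3, b = 17.
Var(Z) = a²·Var(D) = (-3)²·144 = 1296 (the additive constant 17 does not affect variance).
mean of Z = a·mean of D + b = (-3)·(-49) + 17 = 164.

Var(Z) = 1296, mean of Z = 164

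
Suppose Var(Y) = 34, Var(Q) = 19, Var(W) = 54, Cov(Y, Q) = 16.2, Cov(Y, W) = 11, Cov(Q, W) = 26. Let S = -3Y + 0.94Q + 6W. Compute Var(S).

Var(S) = 2072.7004

Var(S) = a²·Var(Y) + b²·Var(Q) + c²·Var(W) + 2ab·Cov(Y, Q) + 2ac·Cov(Y, W) + 2bc·Cov(Q, W), with a = -3, b = 0.94, c = 6.
= 306 + 16.7884 + 1944 + (-91.368) + (-396) + 293.28
= 2072.7004.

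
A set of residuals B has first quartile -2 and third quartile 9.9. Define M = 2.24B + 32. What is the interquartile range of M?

IQR(M) = 26.656

IQR of B = Q3 − Q1 = 9.9 − (-2) = 11.9.
Under M = aB + b, IQR(M) = |a|·IQR(B) = |2.24|·11.9 = 26.656 (shifts cancel; spread scales by |a|).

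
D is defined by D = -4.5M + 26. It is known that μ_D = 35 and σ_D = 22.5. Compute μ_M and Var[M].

μ_M = -2, Var[M] = 25

From D = -4.5M + 26: μ_D = a·μ_M + b, so μ_M = (μ_D − b)/a = (35 − 26)/(-4.5) = -2.
Var[D] = 22.5² = 506.25.
Var[D] = a²·Var[M], so Var[M] = 506.25/(-4.5)² = 25.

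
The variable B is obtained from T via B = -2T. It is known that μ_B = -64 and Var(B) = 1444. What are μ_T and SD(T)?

μ_T = 32, SD(T) = 19

From B = -2T: μ_B = a·μ_T + b, so μ_T = (μ_B − b)/a = (-64 − 0)/(-2) = 32.
SD(B) = √1444 = 38.
SD(B) = |a|·SD(T), so SD(T) = 38/|-2| = 19.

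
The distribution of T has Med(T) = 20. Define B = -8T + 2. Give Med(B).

A linear map preserves order up to sign, so Med(B) = a·Med(T) + b = (-8)·20 + 2 = -158.

Med(B) = -158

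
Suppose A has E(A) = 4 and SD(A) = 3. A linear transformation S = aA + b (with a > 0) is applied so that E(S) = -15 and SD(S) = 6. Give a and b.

SD(S) = a·SD(A) (a > 0), so a = 6/3 = 2.
E(S) = a·E(A) + b, so b = -15 − 2·4 = -23.

a = 2, b = -23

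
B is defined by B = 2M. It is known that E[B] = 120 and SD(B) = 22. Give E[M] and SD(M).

From B = 2M: E[B] = a·E[M] + b, so E[M] = (E[B] − b)/a = (120 − 0)/2 = 60.
SD(B) = |a|·SD(M), so SD(M) = 22/|2| = 11.

E[M] = 60, SD(M) = 11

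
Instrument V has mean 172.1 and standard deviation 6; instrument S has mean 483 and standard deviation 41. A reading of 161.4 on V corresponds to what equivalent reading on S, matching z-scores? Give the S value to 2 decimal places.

S = 409.88

z = (161.4 − 172.1)/6 ≈ -1.7833.
S = 483 + z·41 = 483 + (161.4 − 172.1)·41/6 ≈ 409.88.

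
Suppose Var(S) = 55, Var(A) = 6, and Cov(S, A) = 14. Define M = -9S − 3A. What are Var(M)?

Var(M) = a²·Var(S) + b²·Var(A) + 2ab·Cov(S, A) with a = -9, b = -3.
= (-9)²·55 + (-3)²·6 + 2·(-9)·(-3)·14
= 4455 + 54 + 756 = 5265.

Var(M) = 5265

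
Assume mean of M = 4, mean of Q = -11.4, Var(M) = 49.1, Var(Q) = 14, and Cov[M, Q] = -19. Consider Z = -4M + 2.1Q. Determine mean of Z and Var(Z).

mean of Z = -39.94, Var(Z) = 1166.54

mean of Z = (-4)·mean of M + 2.1·mean of Q = (-4)·4 + 2.1·(-11.4) = -39.94.
Var(Z) = a²·Var(M) + b²·Var(Q) + 2ab·Cov[M, Q] with a = -4, b = 2.1.
= (-4)²·49.1 + 2.1²·14 + 2·(-4)·2.1·(-19)
= 785.6 + 61.74 + 319.2 = 1166.54.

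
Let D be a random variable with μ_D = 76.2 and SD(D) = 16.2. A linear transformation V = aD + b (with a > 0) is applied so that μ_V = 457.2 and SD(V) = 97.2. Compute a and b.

SD(V) = a·SD(D) (a > 0), so a = 97.2/16.2 = 6.
μ_V = a·μ_D + b, so b = 457.2 − 6·76.2 = 0.

a = 6, b = 0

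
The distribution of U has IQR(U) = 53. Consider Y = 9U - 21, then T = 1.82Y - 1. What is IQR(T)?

IQR(T) = 868.14

IQR(Y) = |9|·53 = 477.
IQR(T) = |1.82|·477 = 868.14.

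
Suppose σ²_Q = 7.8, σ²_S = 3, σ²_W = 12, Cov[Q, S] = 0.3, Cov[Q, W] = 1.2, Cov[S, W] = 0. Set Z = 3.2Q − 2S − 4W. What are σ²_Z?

σ²_Z = 249.312

σ²_Z = a²·σ²_Q + b²·σ²_S + c²·σ²_W + 2ab·Cov[Q, S] + 2ac·Cov[Q, W] + 2bc·Cov[S, W], with a = 3.2, b = -2, c = -4.
= 79.872 + 12 + 192 + (-3.84) + (-30.72) + 0
= 249.312.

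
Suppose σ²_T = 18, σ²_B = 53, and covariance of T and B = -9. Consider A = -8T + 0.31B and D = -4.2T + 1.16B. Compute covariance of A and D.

covariance of A and D = 719.0968

By bilinearity, covariance of A and D = ac·σ²_T + bd·σ²_B + (ad+bc)·covariance of T and B, with a=-8, b=0.31, c=-4.2, d=1.16.
ac·σ²_T = (-8)·(-4.2)·18 = 604.8
bd·σ²_B = 0.31·1.16·53 = 19.0588
(ad+bc)·covariance of T and B = (-10.582)·(-9) = 95.238
covariance of A and D = 604.8 + 19.0588 + 95.238 = 719.0968.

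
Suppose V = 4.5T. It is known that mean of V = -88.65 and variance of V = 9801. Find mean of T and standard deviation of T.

mean of T = -19.7, standard deviation of T = 22

From V = 4.5T: mean of V = a·mean of T + b, so mean of T = (mean of V − b)/a = (-88.65 − 0)/4.5 = -19.7.
standard deviation of V = √9801 = 99.
standard deviation of V = |a|·standard deviation of T, so standard deviation of T = 99/|4.5| = 22.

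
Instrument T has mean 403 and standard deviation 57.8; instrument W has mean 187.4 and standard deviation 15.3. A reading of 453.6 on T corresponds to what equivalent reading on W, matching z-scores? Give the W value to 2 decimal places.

W = 200.79

z = (453.6 − 403)/57.8 ≈ 0.8754.
W = 187.4 + z·15.3 = 187.4 + (453.6 − 403)·15.3/57.8 ≈ 200.79.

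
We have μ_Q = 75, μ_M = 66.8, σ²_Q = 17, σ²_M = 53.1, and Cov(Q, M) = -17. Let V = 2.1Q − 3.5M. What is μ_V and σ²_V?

μ_V = -76.3, σ²_V = 975.345

μ_V = 2.1·μ_Q + (-3.5)·μ_M = 2.1·75 + (-3.5)·66.8 = -76.3.
σ²_V = a²·σ²_Q + b²·σ²_M + 2ab·Cov(Q, M) with a = 2.1, b = -3.5.
= 2.1²·17 + (-3.5)²·53.1 + 2·2.1·(-3.5)·(-17)
= 74.97 + 650.475 + 249.9 = 975.345.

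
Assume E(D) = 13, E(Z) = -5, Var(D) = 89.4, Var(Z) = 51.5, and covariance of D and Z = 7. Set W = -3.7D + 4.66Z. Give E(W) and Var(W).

E(W) = (-3.7)·E(D) + 4.66·E(Z) = (-3.7)·13 + 4.66·(-5) = -71.4.
Var(W) = a²·Var(D) + b²·Var(Z) + 2ab·covariance of D and Z with a = -3.7, b = 4.66.
= (-3.7)²·89.4 + 4.66²·51.5 + 2·(-3.7)·4.66·7
= 1223.886 + 1118.3534 + (-241.388) = 2100.8514.

E(W) = -71.4, Var(W) = 2100.8514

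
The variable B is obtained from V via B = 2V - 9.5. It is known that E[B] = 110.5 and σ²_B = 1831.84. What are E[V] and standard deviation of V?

E[V] = 60, standard deviation of V = 21.4

From B = 2V - 9.5: E[B] = a·E[V] + b, so E[V] = (E[B] − b)/a = (110.5 − (-9.5))/2 = 60.
standard deviation of B = √1831.84 = 42.8.
standard deviation of B = |a|·standard deviation of V, so standard deviation of V = 42.8/|2| = 21.4.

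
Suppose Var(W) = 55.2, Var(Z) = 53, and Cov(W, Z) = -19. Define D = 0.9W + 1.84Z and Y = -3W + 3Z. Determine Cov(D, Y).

By bilinearity, Cov(D, Y) = ac·Var(W) + bd·Var(Z) + (ad+bc)·Cov(W, Z), with a=0.9, b=1.84, c=-3, d=3.
ac·Var(W) = 0.9·(-3)·55.2 = -149.04
bd·Var(Z) = 1.84·3·53 = 292.56
(ad+bc)·Cov(W, Z) = (-2.82)·(-19) = 53.58
Cov(D, Y) = -149.04 + 292.56 + 53.58 = 197.1.

Cov(D, Y) = 197.1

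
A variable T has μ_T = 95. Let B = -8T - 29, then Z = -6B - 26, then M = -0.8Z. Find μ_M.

μ_B = (-8)·95 + (-29) = -789.
μ_Z = (-6)·(-789) + (-26) = 4708.
μ_M = (-0.8)·4708 = -3766.4.

μ_M = -3766.4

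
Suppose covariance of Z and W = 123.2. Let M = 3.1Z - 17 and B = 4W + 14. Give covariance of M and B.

covariance of M and B = a·c·covariance of Z and W = 3.1·4·123.2 = 1527.68. Additive constants drop out.

covariance of M and B = 1527.68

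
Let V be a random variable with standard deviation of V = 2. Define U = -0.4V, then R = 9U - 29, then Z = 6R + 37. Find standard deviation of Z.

standard deviation of U = |-0.4|·2 = 0.8.
standard deviation of R = |9|·0.8 = 7.2.
standard deviation of Z = |6|·7.2 = 43.2.

standard deviation of Z = 43.2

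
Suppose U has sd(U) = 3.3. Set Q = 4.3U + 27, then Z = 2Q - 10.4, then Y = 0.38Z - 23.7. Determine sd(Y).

sd(Q) = |4.3|·3.3 = 14.19.
sd(Z) = |2|·14.19 = 28.38.
sd(Y) = |0.38|·28.38 = 10.7844.

sd(Y) = 10.7844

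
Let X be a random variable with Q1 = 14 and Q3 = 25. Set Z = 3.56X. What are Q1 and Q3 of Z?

a = 3.56 > 0: Q1(Z) = a·Q1(X)+b = 49.84, Q3(Z) = a·Q3(X)+b = 89.

Q1(Z) = 49.84, Q3(Z) = 89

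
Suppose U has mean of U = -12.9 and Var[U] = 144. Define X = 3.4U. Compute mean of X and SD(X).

X = 3.4U is linear with a = 3.4, b = 0.
mean of X = a·mean of U + b = 3.4·(-12.9) = -43.86.
SD(U) = √144 = 12.
SD(X) = |a|·SD(U) = |3.4|·12 = 40.8.

mean of X = -43.86, SD(X) = 40.8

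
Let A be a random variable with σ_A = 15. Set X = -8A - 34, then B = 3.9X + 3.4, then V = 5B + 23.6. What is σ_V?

σ_X = |-8|·15 = 120.
σ_B = |3.9|·120 = 468.
σ_V = |5|·468 = 2340.

σ_V = 2340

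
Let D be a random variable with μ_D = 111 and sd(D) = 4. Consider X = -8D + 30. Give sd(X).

X = -8D + 30 is linear with a = -8, b = 30.
sd(X) = |a|·sd(D) = |-8|·4 = 32.

sd(X) = 32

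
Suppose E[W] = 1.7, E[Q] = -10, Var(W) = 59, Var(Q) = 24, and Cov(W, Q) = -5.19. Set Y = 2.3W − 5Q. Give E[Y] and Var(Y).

E[Y] = 2.3·E[W] + (-5)·E[Q] = 2.3·1.7 + (-5)·(-10) = 53.91.
Var(Y) = a²·Var(W) + b²·Var(Q) + 2ab·Cov(W, Q) with a = 2.3, b = -5.
= 2.3²·59 + (-5)²·24 + 2·2.3·(-5)·(-5.19)
= 312.11 + 600 + 119.37 = 1031.48.

E[Y] = 53.91, Var(Y) = 1031.48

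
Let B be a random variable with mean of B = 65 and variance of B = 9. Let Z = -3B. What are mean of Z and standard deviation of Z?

mean of Z = -195, standard deviation of Z = 9

Z = -3B is linear with a = -3, b = 0.
mean of Z = a·mean of B + b = (-3)·65 = -195.
standard deviation of B = √9 = 3.
standard deviation of Z = |a|·standard deviation of B = |-3|·3 = 9.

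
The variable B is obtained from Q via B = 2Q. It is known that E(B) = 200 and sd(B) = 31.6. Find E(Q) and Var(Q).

E(Q) = 100, Var(Q) = 249.64

From B = 2Q: E(B) = a·E(Q) + b, so E(Q) = (E(B) − b)/a = (200 − 0)/2 = 100.
Var(B) = 31.6² = 998.56.
Var(B) = a²·Var(Q), so Var(Q) = 998.56/2² = 249.64.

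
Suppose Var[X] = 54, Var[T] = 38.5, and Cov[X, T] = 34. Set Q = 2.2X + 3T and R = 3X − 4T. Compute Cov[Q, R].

Cov[Q, R] = -98.8

By bilinearity, Cov[Q, R] = ac·Var[X] + bd·Var[T] + (ad+bc)·Cov[X, T], with a=2.2, b=3, c=3, d=-4.
ac·Var[X] = 2.2·3·54 = 356.4
bd·Var[T] = 3·(-4)·38.5 = -462
(ad+bc)·Cov[X, T] = (0.2)·34 = 6.8
Cov[Q, R] = 356.4 + (-462) + 6.8 = -98.8.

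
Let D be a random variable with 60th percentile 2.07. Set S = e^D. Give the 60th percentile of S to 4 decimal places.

60th percentile of S = 7.9248

e^D is increasing, so P_{60}(S) = g(P_{60}(D)) ≈ 7.9248.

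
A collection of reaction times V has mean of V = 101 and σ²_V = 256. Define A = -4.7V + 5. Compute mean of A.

A = -4.7V + 5 is linear with a = -4.7, b = 5.
mean of A = a·mean of V + b = (-4.7)·101 + 5 = -469.7.

mean of A = -469.7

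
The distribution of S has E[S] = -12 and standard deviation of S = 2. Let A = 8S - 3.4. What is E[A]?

A = 8S - 3.4 is linear with a = 8, b = -3.4.
E[A] = a·E[S] + b = 8·(-12) + (-3.4) = -99.4.

E[A] = -99.4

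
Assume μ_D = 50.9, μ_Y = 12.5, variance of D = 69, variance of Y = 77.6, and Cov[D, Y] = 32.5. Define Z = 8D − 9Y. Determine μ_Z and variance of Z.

μ_Z = 8·μ_D + (-9)·μ_Y = 8·50.9 + (-9)·12.5 = 294.7.
variance of Z = a²·variance of D + b²·variance of Y + 2ab·Cov[D, Y] with a = 8, b = -9.
= 8²·69 + (-9)²·77.6 + 2·8·(-9)·32.5
= 4416 + 6285.6 + (-4680) = 6021.6.

μ_Z = 294.7, variance of Z = 6021.6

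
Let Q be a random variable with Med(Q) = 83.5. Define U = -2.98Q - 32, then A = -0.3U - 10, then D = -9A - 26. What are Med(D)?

Med(U) = (-2.98)·83.5 + (-32) = -280.83.
Med(A) = (-0.3)·(-280.83) + (-10) = 74.249.
Med(D) = (-9)·74.249 + (-26) = -694.241.

Med(D) = -694.241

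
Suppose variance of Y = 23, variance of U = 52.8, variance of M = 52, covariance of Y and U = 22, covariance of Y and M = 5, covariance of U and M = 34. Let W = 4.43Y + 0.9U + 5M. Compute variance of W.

variance of W = 2497.0687

variance of W = a²·variance of Y + b²·variance of U + c²·variance of M + 2ab·covariance of Y and U + 2ac·covariance of Y and M + 2bc·covariance of U and M, with a = 4.43, b = 0.9, c = 5.
= 451.3727 + 42.768 + 1300 + 175.428 + 221.5 + 306
= 2497.0687.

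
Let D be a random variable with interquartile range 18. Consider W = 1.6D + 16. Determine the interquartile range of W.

Under W = aD + b, IQR(W) = |a|·IQR(D) = |1.6|·18 = 28.8 (shifts cancel; spread scales by |a|).

IQR(W) = 28.8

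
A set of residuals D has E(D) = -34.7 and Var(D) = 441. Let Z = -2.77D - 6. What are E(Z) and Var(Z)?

Z = -2.77D - 6 is linear with a = -2.77, b = -6.
E(Z) = a·E(D) + b = (-2.77)·(-34.7) + (-6) = 90.119.
Var(Z) = a²·Var(D) = (-2.77)²·441 = 3383.7489 (the additive constant -6 does not affect variance).

E(Z) = 90.119, Var(Z) = 3383.7489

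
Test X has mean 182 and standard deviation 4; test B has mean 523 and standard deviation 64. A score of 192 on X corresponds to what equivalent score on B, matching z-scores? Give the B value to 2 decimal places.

B = 683.00

z = (192 − 182)/4 = 2.5.
B = 523 + z·64 = 523 + (192 − 182)·64/4 = 683.00.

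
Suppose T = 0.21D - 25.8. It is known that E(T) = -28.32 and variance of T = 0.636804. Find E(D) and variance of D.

E(D) = -12, variance of D = 14.44

From T = 0.21D - 25.8: E(T) = a·E(D) + b, so E(D) = (E(T) − b)/a = (-28.32 − (-25.8))/0.21 = -12.
variance of T = a²·variance of D, so variance of D = 0.636804/0.21² = 14.44.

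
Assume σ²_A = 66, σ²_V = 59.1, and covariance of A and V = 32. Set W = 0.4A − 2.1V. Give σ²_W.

σ²_W = 217.431

σ²_W = a²·σ²_A + b²·σ²_V + 2ab·covariance of A and V with a = 0.4, b = -2.1.
= 0.4²·66 + (-2.1)²·59.1 + 2·0.4·(-2.1)·32
= 10.56 + 260.631 + (-53.76) = 217.431.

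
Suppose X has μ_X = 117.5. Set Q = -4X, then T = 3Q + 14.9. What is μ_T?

μ_T = -1395.1

μ_Q = (-4)·117.5 = -470.
μ_T = 3·(-470) + 14.9 = -1395.1.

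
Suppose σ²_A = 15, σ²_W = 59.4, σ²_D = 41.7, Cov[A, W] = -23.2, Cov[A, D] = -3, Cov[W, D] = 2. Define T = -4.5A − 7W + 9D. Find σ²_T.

σ²_T = 5121.45

σ²_T = a²·σ²_A + b²·σ²_W + c²·σ²_D + 2ab·Cov[A, W] + 2ac·Cov[A, D] + 2bc·Cov[W, D], with a = -4.5, b = -7, c = 9.
= 303.75 + 2910.6 + 3377.7 + (-1461.6) + 243 + (-252)
= 5121.45.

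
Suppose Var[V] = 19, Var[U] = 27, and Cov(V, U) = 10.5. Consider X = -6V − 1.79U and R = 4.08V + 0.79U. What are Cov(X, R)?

Cov(X, R) = -629.7543

By bilinearity, Cov(X, R) = ac·Var[V] + bd·Var[U] + (ad+bc)·Cov(V, U), with a=-6, b=-1.79, c=4.08, d=0.79.
ac·Var[V] = (-6)·4.08·19 = -465.12
bd·Var[U] = (-1.79)·0.79·27 = -38.1807
(ad+bc)·Cov(V, U) = (-12.0432)·10.5 = -126.4536
Cov(X, R) = -465.12 + (-38.1807) + (-126.4536) = -629.7543.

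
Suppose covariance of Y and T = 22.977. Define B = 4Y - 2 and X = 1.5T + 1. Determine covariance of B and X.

covariance of B and X = a·c·covariance of Y and T = 4·1.5·22.977 = 137.862. Additive constants drop out.

covariance of B and X = 137.862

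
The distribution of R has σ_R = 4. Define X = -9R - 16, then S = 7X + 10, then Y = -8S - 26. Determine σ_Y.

σ_Y = 2016

σ_X = |-9|·4 = 36.
σ_S = |7|·36 = 252.
σ_Y = |-8|·252 = 2016.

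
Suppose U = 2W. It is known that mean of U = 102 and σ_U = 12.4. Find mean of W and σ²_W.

From U = 2W: mean of U = a·mean of W + b, so mean of W = (mean of U − b)/a = (102 − 0)/2 = 51.
σ²_U = 12.4² = 153.76.
σ²_U = a²·σ²_W, so σ²_W = 153.76/2² = 38.44.

mean of W = 51, σ²_W = 38.44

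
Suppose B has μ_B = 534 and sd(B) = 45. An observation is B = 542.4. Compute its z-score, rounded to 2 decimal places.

z = (B − μ_B) / sd(B) = (542.4 − 534) / 45 ≈ 0.19.

z = 0.19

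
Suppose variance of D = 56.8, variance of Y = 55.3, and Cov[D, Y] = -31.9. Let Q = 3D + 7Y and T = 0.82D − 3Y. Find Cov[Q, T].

Cov[Q, T] = -917.578

By bilinearity, Cov[Q, T] = ac·variance of D + bd·variance of Y + (ad+bc)·Cov[D, Y], with a=3, b=7, c=0.82, d=-3.
ac·variance of D = 3·0.82·56.8 = 139.728
bd·variance of Y = 7·(-3)·55.3 = -1161.3
(ad+bc)·Cov[D, Y] = (-3.26)·(-31.9) = 103.994
Cov[Q, T] = 139.728 + (-1161.3) + 103.994 = -917.578.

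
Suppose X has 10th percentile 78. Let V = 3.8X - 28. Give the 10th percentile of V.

Since a = 3.8 > 0 the transformation is increasing, so the 10th percentile of V = a·(P_{10} of X) + b = 3.8·78 + (-28) = 268.4.

10th percentile of V = 268.4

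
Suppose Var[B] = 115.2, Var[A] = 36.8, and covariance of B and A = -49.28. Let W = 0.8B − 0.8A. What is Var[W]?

Var[W] = 160.3584

Var[W] = a²·Var[B] + b²·Var[A] + 2ab·covariance of B and A with a = 0.8, b = -0.8.
= 0.8²·115.2 + (-0.8)²·36.8 + 2·0.8·(-0.8)·(-49.28)
= 73.728 + 23.552 + 63.0784 = 160.3584.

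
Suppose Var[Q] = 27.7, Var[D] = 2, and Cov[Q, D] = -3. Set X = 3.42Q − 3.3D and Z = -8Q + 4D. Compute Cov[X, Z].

By bilinearity, Cov[X, Z] = ac·Var[Q] + bd·Var[D] + (ad+bc)·Cov[Q, D], with a=3.42, b=-3.3, c=-8, d=4.
ac·Var[Q] = 3.42·(-8)·27.7 = -757.872
bd·Var[D] = (-3.3)·4·2 = -26.4
(ad+bc)·Cov[Q, D] = (40.08)·(-3) = -120.24
Cov[X, Z] = -757.872 + (-26.4) + (-120.24) = -904.512.

Cov[X, Z] = -904.512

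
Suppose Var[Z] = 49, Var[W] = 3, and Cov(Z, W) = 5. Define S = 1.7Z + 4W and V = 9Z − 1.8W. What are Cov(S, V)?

By bilinearity, Cov(S, V) = ac·Var[Z] + bd·Var[W] + (ad+bc)·Cov(Z, W), with a=1.7, b=4, c=9, d=-1.8.
ac·Var[Z] = 1.7·9·49 = 749.7
bd·Var[W] = 4·(-1.8)·3 = -21.6
(ad+bc)·Cov(Z, W) = (32.94)·5 = 164.7
Cov(S, V) = 749.7 + (-21.6) + 164.7 = 892.8.

Cov(S, V) = 892.8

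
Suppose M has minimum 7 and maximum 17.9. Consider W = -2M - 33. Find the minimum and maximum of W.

a = -2 < 0, so order reverses: min(W) = a·max(M)+b = (-2)·17.9 + (-33) = -68.8; max(W) = a·min(M)+b = (-2)·7 + (-33) = -47.

min(W) = -68.8, max(W) = -47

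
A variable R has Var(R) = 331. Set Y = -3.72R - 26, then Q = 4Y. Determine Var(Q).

Var(Q) = 73288.1664

Var(Y) = (-3.72)²·331 = 4580.5104.
Var(Q) = 4²·4580.5104 = 73288.1664.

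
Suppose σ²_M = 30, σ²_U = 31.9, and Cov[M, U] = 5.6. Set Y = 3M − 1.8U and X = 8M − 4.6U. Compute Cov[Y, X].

Cov[Y, X] = 826.212

By bilinearity, Cov[Y, X] = ac·σ²_M + bd·σ²_U + (ad+bc)·Cov[M, U], with a=3, b=-1.8, c=8, d=-4.6.
ac·σ²_M = 3·8·30 = 720
bd·σ²_U = (-1.8)·(-4.6)·31.9 = 264.132
(ad+bc)·Cov[M, U] = (-28.2)·5.6 = -157.92
Cov[Y, X] = 720 + 264.132 + (-157.92) = 826.212.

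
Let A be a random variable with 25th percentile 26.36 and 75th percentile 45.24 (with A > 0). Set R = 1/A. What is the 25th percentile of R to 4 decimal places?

25th percentile of R = 0.0221

1/A is decreasing on A > 0, so percentile order reverses: P_{25}(R) uses P_{75}(A) = 45.24.
P_{25}(R) = 1/45.24 ≈ 0.0221.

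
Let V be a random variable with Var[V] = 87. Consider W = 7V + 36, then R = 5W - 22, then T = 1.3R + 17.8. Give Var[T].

Var[W] = 7²·87 = 4263.
Var[R] = 5²·4263 = 106575.
Var[T] = 1.3²·106575 = 180111.75.

Var[T] = 180111.75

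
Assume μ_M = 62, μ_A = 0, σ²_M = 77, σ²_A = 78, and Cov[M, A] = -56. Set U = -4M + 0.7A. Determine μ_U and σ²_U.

μ_U = (-4)·μ_M + 0.7·μ_A = (-4)·62 + 0.7·0 = -248.
σ²_U = a²·σ²_M + b²·σ²_A + 2ab·Cov[M, A] with a = -4, b = 0.7.
= (-4)²·77 + 0.7²·78 + 2·(-4)·0.7·(-56)
= 1232 + 38.22 + 313.6 = 1583.82.

μ_U = -248, σ²_U = 1583.82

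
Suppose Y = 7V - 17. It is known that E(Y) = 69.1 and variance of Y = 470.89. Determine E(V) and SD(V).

E(V) = 12.3, SD(V) = 3.1

From Y = 7V - 17: E(Y) = a·E(V) + b, so E(V) = (E(Y) − b)/a = (69.1 − (-17))/7 = 12.3.
SD(Y) = √470.89 = 21.7.
SD(Y) = |a|·SD(V), so SD(V) = 21.7/|7| = 3.1.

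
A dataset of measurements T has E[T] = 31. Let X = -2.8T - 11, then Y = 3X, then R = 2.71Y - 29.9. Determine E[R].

E[R] = -825.014

E[X] = (-2.8)·31 + (-11) = -97.8.
E[Y] = 3·(-97.8) = -293.4.
E[R] = 2.71·(-293.4) + (-29.9) = -825.014.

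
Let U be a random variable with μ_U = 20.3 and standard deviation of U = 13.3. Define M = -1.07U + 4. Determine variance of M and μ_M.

M = -1.07U + 4 is linear with a = -1.07, b = 4.
variance of U = 13.3² = 176.89.
variance of M = a²·variance of U = (-1.07)²·176.89 = 202.521361 (the additive constant 4 does not affect variance).
μ_M = a·μ_U + b = (-1.07)·20.3 + 4 = -17.721.

variance of M = 202.521361, μ_M = -17.721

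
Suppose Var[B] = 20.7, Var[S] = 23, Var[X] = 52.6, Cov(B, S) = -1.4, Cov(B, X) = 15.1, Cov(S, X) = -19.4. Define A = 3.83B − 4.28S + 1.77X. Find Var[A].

Var[A] = a²·Var[B] + b²·Var[S] + c²·Var[X] + 2ab·Cov(B, S) + 2ac·Cov(B, X) + 2bc·Cov(S, X), with a = 3.83, b = -4.28, c = 1.77.
= 303.64623 + 421.3232 + 164.79054 + 45.89872 + 204.72882 + 293.93328
= 1434.32079.

Var[A] = 1434.32079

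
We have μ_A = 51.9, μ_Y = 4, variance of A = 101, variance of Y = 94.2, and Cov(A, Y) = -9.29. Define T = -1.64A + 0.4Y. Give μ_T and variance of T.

μ_T = -83.516, variance of T = 298.91008

μ_T = (-1.64)·μ_A + 0.4·μ_Y = (-1.64)·51.9 + 0.4·4 = -83.516.
variance of T = a²·variance of A + b²·variance of Y + 2ab·Cov(A, Y) with a = -1.64, b = 0.4.
= (-1.64)²·101 + 0.4²·94.2 + 2·(-1.64)·0.4·(-9.29)
= 271.6496 + 15.072 + 12.18848 = 298.91008.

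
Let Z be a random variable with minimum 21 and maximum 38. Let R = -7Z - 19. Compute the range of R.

Range(R) = 119

Range of Z = 38 − 21 = 17.
Range(R) = |a|·Range(Z) = |-7|·17 = 119.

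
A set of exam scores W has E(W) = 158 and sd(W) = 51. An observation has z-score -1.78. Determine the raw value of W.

W = 67.22

W = E(W) + z·sd(W) = 158 + (-1.78)·51 = 67.22.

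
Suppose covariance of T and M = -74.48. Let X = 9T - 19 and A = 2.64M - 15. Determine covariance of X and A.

covariance of X and A = -1769.6448

covariance of X and A = a·c·covariance of T and M = 9·2.64·(-74.48) = -1769.6448. Additive constants drop out.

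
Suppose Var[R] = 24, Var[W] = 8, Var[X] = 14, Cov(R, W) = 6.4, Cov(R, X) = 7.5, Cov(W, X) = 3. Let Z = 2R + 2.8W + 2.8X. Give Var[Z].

Var[Z] = 471.2

Var[Z] = a²·Var[R] + b²·Var[W] + c²·Var[X] + 2ab·Cov(R, W) + 2ac·Cov(R, X) + 2bc·Cov(W, X), with a = 2, b = 2.8, c = 2.8.
= 96 + 62.72 + 109.76 + 71.68 + 84 + 47.04
= 471.2.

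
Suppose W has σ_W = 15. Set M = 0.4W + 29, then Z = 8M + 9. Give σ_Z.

σ_Z = 48

σ_M = |0.4|·15 = 6.
σ_Z = |8|·6 = 48.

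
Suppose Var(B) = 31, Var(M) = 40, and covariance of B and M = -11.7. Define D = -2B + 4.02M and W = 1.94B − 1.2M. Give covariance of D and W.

By bilinearity, covariance of D and W = ac·Var(B) + bd·Var(M) + (ad+bc)·covariance of B and M, with a=-2, b=4.02, c=1.94, d=-1.2.
ac·Var(B) = (-2)·1.94·31 = -120.28
bd·Var(M) = 4.02·(-1.2)·40 = -192.96
(ad+bc)·covariance of B and M = (10.1988)·(-11.7) = -119.32596
covariance of D and W = -120.28 + (-192.96) + (-119.32596) = -432.56596.

covariance of D and W = -432.56596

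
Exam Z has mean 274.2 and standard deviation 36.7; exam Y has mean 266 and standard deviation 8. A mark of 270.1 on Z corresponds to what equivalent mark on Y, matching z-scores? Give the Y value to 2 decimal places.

Y = 265.11

z = (270.1 − 274.2)/36.7 ≈ -0.1117.
Y = 266 + z·8 = 266 + (270.1 − 274.2)·8/36.7 ≈ 265.11.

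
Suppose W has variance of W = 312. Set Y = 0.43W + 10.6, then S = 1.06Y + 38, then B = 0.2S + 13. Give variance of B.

variance of Y = 0.43²·312 = 57.6888.
variance of S = 1.06²·57.6888 = 64.81913568.
variance of B = 0.2²·64.81913568 = 2.5927654272.

variance of B = 2.5927654272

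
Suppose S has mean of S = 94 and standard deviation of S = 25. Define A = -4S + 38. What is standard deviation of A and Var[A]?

A = -4S + 38 is linear with a = -4, b = 38.
standard deviation of A = |a|·standard deviation of S = |-4|·25 = 100.
Var[S] = 25² = 625.
Var[A] = a²·Var[S] = (-4)²·625 = 10000 (the additive constant 38 does not affect variance).

standard deviation of A = 100, Var[A] = 10000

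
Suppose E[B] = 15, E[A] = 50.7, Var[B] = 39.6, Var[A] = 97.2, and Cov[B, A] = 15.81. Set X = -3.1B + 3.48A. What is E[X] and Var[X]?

E[X] = (-3.1)·E[B] + 3.48·E[A] = (-3.1)·15 + 3.48·50.7 = 129.936.
Var[X] = a²·Var[B] + b²·Var[A] + 2ab·Cov[B, A] with a = -3.1, b = 3.48.
= (-3.1)²·39.6 + 3.48²·97.2 + 2·(-3.1)·3.48·15.81
= 380.556 + 1177.13088 + (-341.11656) = 1216.57032.

E[X] = 129.936, Var[X] = 1216.57032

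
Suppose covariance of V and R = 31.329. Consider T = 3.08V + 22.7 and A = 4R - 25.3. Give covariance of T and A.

covariance of T and A = 385.97328

covariance of T and A = a·c·covariance of V and R = 3.08·4·31.329 = 385.97328. Additive constants drop out.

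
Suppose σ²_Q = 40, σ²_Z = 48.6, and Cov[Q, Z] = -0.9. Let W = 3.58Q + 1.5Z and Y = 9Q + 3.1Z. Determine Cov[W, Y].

Cov[W, Y] = 1492.6518

By bilinearity, Cov[W, Y] = ac·σ²_Q + bd·σ²_Z + (ad+bc)·Cov[Q, Z], with a=3.58, b=1.5, c=9, d=3.1.
ac·σ²_Q = 3.58·9·40 = 1288.8
bd·σ²_Z = 1.5·3.1·48.6 = 225.99
(ad+bc)·Cov[Q, Z] = (24.598)·(-0.9) = -22.1382
Cov[W, Y] = 1288.8 + 225.99 + (-22.1382) = 1492.6518.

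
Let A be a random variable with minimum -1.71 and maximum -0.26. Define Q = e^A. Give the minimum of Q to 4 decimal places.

min(Q) = 0.1809

e^A is increasing on this domain, so min(Q) comes from min(A) = -1.71: min(Q) = exp(-1.71) ≈ 0.1809.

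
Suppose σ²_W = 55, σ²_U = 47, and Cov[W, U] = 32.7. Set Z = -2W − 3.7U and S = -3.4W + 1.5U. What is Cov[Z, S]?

By bilinearity, Cov[Z, S] = ac·σ²_W + bd·σ²_U + (ad+bc)·Cov[W, U], with a=-2, b=-3.7, c=-3.4, d=1.5.
ac·σ²_W = (-2)·(-3.4)·55 = 374
bd·σ²_U = (-3.7)·1.5·47 = -260.85
(ad+bc)·Cov[W, U] = (9.58)·32.7 = 313.266
Cov[Z, S] = 374 + (-260.85) + 313.266 = 426.416.

Cov[Z, S] = 426.416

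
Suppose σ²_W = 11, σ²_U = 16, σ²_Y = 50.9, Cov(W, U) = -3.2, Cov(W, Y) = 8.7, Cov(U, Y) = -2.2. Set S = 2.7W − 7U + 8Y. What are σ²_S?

σ²_S = 4864.99

σ²_S = a²·σ²_W + b²·σ²_U + c²·σ²_Y + 2ab·Cov(W, U) + 2ac·Cov(W, Y) + 2bc·Cov(U, Y), with a = 2.7, b = -7, c = 8.
= 80.19 + 784 + 3257.6 + 120.96 + 375.84 + 246.4
= 4864.99.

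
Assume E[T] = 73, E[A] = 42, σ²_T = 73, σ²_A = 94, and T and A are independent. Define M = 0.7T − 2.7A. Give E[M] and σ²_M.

E[M] = 0.7·E[T] + (-2.7)·E[A] = 0.7·73 + (-2.7)·42 = -62.3.
σ²_M = a²·σ²_T + b²·σ²_A + 2ab·covariance of T and A with a = 0.7, b = -2.7.
Independence gives covariance of T and A = 0.
= 0.7²·73 + (-2.7)²·94 + 2·0.7·(-2.7)·0
= 35.77 + 685.26 + 0 = 721.03.

E[M] = -62.3, σ²_M = 721.03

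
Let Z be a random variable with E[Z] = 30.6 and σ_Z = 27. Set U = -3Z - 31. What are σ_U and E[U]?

U = -3Z - 31 is linear with a = -3, b = -31.
σ_U = |a|·σ_Z = |-3|·27 = 81.
E[U] = a·E[Z] + b = (-3)·30.6 + (-31) = -122.8.

σ_U = 81, E[U] = -122.8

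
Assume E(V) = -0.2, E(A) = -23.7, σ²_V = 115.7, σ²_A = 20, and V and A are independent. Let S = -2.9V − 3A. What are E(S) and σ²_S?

E(S) = (-2.9)·E(V) + (-3)·E(A) = (-2.9)·(-0.2) + (-3)·(-23.7) = 71.68.
σ²_S = a²·σ²_V + b²·σ²_A + 2ab·Cov(V, A) with a = -2.9, b = -3.
Independence gives Cov(V, A) = 0.
= (-2.9)²·115.7 + (-3)²·20 + 2·(-2.9)·(-3)·0
= 973.037 + 180 + 0 = 1153.037.

E(S) = 71.68, σ²_S = 1153.037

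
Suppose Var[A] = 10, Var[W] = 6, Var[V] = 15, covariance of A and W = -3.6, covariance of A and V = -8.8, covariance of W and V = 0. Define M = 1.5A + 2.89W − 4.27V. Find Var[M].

Var[M] = 427.6221

Var[M] = a²·Var[A] + b²·Var[W] + c²·Var[V] + 2ab·covariance of A and W + 2ac·covariance of A and V + 2bc·covariance of W and V, with a = 1.5, b = 2.89, c = -4.27.
= 22.5 + 50.1126 + 273.4935 + (-31.212) + 112.728 + 0
= 427.6221.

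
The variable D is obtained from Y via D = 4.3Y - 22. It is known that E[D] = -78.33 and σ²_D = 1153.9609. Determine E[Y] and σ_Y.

From D = 4.3Y - 22: E[D] = a·E[Y] + b, so E[Y] = (E[D] − b)/a = (-78.33 − (-22))/4.3 = -13.1.
σ_D = √1153.9609 = 33.97.
σ_D = |a|·σ_Y, so σ_Y = 33.97/|4.3| = 7.9.

E[Y] = -13.1, σ_Y = 7.9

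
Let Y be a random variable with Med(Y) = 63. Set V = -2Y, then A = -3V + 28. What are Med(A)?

Med(V) = (-2)·63 = -126.
Med(A) = (-3)·(-126) + 28 = 406.

Med(A) = 406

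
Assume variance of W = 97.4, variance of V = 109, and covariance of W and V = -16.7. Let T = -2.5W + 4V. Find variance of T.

variance of T = 2686.75

variance of T = a²·variance of W + b²·variance of V + 2ab·covariance of W and V with a = -2.5, b = 4.
= (-2.5)²·97.4 + 4²·109 + 2·(-2.5)·4·(-16.7)
= 608.75 + 1744 + 334 = 2686.75.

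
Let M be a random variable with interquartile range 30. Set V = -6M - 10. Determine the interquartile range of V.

IQR(V) = 180

Under V = aM + b, IQR(V) = |a|·IQR(M) = |-6|·30 = 180 (shifts cancel; spread scales by |a|).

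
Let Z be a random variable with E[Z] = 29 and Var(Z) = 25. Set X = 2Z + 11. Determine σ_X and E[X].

X = 2Z + 11 is linear with a = 2, b = 11.
σ_Z = √25 = 5.
σ_X = |a|·σ_Z = |2|·5 = 10.
E[X] = a·E[Z] + b = 2·29 + 11 = 69.

σ_X = 10, E[X] = 69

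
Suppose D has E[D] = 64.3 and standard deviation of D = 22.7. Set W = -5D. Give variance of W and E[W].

variance of W = 12882.25, E[W] = -321.5

W = -5D is linear with a = -5, b = 0.
variance of D = 22.7² = 515.29.
variance of W = a²·variance of D = (-5)²·515.29 = 12882.25.
E[W] = a·E[D] + b = (-5)·64.3 = -321.5.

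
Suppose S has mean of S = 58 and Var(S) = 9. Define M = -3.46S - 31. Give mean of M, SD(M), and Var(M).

mean of M = -231.68, SD(M) = 10.38, Var(M) = 107.7444

M = -3.46S - 31 is linear with a = -3.46, b = -31.
mean of M = a·mean of S + b = (-3.46)·58 + (-31) = -231.68.
SD(S) = √9 = 3.
SD(M) = |a|·SD(S) = |-3.46|·3 = 10.38.
Var(M) = a²·Var(S) = (-3.46)²·9 = 107.7444 (the additive constant -31 does not affect variance).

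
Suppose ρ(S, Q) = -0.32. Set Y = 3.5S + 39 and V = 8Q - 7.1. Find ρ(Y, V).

ρ(Y, V) = -0.32

Linear rescalings preserve correlation up to sign; here the slopes 3.5 and 8 have the same sign, so ρ(Y, V) = ρ(S, Q) = -0.32.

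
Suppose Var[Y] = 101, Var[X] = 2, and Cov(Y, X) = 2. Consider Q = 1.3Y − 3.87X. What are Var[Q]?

Var[Q] = 180.5198

Var[Q] = a²·Var[Y] + b²·Var[X] + 2ab·Cov(Y, X) with a = 1.3, b = -3.87.
= 1.3²·101 + (-3.87)²·2 + 2·1.3·(-3.87)·2
= 170.69 + 29.9538 + (-20.124) = 180.5198.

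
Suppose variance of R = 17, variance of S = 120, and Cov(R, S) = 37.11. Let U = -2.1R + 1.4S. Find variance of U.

variance of U = a²·variance of R + b²·variance of S + 2ab·Cov(R, S) with a = -2.1, b = 1.4.
= (-2.1)²·17 + 1.4²·120 + 2·(-2.1)·1.4·37.11
= 74.97 + 235.2 + (-218.2068) = 91.9632.

variance of U = 91.9632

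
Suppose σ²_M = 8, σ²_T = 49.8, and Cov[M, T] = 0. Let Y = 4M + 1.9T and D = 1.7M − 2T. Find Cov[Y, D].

Cov[Y, D] = -134.84

By bilinearity, Cov[Y, D] = ac·σ²_M + bd·σ²_T + (ad+bc)·Cov[M, T], with a=4, b=1.9, c=1.7, d=-2.
ac·σ²_M = 4·1.7·8 = 54.4
bd·σ²_T = 1.9·(-2)·49.8 = -189.24
(ad+bc)·Cov[M, T] = (-4.77)·0 = 0
Cov[Y, D] = 54.4 + (-189.24) + 0 = -134.84.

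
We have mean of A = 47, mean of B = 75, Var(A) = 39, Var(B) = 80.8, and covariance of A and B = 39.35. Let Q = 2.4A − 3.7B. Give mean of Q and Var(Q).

mean of Q = 2.4·mean of A + (-3.7)·mean of B = 2.4·47 + (-3.7)·75 = -164.7.
Var(Q) = a²·Var(A) + b²·Var(B) + 2ab·covariance of A and B with a = 2.4, b = -3.7.
= 2.4²·39 + (-3.7)²·80.8 + 2·2.4·(-3.7)·39.35
= 224.64 + 1106.152 + (-698.856) = 631.936.

mean of Q = -164.7, Var(Q) = 631.936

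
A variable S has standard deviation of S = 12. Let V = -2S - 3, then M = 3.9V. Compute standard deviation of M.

standard deviation of V = |-2|·12 = 24.
standard deviation of M = |3.9|·24 = 93.6.

standard deviation of M = 93.6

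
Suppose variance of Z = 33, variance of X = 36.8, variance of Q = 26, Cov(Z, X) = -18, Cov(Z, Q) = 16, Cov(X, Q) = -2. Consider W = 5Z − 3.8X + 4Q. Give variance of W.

variance of W = a²·variance of Z + b²·variance of X + c²·variance of Q + 2ab·Cov(Z, X) + 2ac·Cov(Z, Q) + 2bc·Cov(X, Q), with a = 5, b = -3.8, c = 4.
= 825 + 531.392 + 416 + 684 + 640 + 60.8
= 3157.192.

variance of W = 3157.192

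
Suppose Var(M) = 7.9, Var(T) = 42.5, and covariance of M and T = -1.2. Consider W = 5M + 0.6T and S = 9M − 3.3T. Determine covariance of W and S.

By bilinearity, covariance of W and S = ac·Var(M) + bd·Var(T) + (ad+bc)·covariance of M and T, with a=5, b=0.6, c=9, d=-3.3.
ac·Var(M) = 5·9·7.9 = 355.5
bd·Var(T) = 0.6·(-3.3)·42.5 = -84.15
(ad+bc)·covariance of M and T = (-11.1)·(-1.2) = 13.32
covariance of W and S = 355.5 + (-84.15) + 13.32 = 284.67.

covariance of W and S = 284.67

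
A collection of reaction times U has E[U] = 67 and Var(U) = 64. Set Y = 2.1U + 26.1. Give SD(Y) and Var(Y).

Y = 2.1U + 26.1 is linear with a = 2.1, b = 26.1.
SD(U) = √64 = 8.
SD(Y) = |a|·SD(U) = |2.1|·8 = 16.8.
Var(Y) = a²·Var(U) = 2.1²·64 = 282.24 (the additive constant 26.1 does not affect variance).

SD(Y) = 16.8, Var(Y) = 282.24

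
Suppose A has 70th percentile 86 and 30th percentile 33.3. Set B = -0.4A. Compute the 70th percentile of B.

70th percentile of B = -13.32

Since a = -0.4 < 0 the transformation is decreasing, reversing order: the 70th percentile of B corresponds to the 30th percentile of A.
So P_{70}(B) = a·P_{30}(A) + b = (-0.4)·33.3 = -13.32.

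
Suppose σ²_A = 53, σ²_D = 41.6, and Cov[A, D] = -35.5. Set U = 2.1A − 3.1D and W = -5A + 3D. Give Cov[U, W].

By bilinearity, Cov[U, W] = ac·σ²_A + bd·σ²_D + (ad+bc)·Cov[A, D], with a=2.1, b=-3.1, c=-5, d=3.
ac·σ²_A = 2.1·(-5)·53 = -556.5
bd·σ²_D = (-3.1)·3·41.6 = -386.88
(ad+bc)·Cov[A, D] = (21.8)·(-35.5) = -773.9
Cov[U, W] = -556.5 + (-386.88) + (-773.9) = -1717.28.

Cov[U, W] = -1717.28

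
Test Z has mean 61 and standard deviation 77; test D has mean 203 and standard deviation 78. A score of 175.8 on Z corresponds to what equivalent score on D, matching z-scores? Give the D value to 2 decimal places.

D = 319.29

z = (175.8 − 61)/77 ≈ 1.4909.
D = 203 + z·78 = 203 + (175.8 − 61)·78/77 ≈ 319.29.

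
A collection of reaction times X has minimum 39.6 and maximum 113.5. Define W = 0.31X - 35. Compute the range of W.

Range(W) = 22.909

Range of X = 113.5 − 39.6 = 73.9.
Range(W) = |a|·Range(X) = |0.31|·73.9 = 22.909.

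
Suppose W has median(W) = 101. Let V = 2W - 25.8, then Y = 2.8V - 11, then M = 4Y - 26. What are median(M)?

median(V) = 2·101 + (-25.8) = 176.2.
median(Y) = 2.8·176.2 + (-11) = 482.36.
median(M) = 4·482.36 + (-26) = 1903.44.

median(M) = 1903.44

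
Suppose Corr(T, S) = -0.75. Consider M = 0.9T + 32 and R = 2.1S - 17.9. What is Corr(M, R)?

Corr(M, R) = -0.75

Linear rescalings preserve correlation up to sign; here the slopes 0.9 and 2.1 have the same sign, so Corr(M, R) = Corr(T, S) = -0.75.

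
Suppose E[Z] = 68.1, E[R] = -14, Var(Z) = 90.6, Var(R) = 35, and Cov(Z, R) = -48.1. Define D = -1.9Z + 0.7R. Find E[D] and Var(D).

E[D] = (-1.9)·E[Z] + 0.7·E[R] = (-1.9)·68.1 + 0.7·(-14) = -139.19.
Var(D) = a²·Var(Z) + b²·Var(R) + 2ab·Cov(Z, R) with a = -1.9, b = 0.7.
= (-1.9)²·90.6 + 0.7²·35 + 2·(-1.9)·0.7·(-48.1)
= 327.066 + 17.15 + 127.946 = 472.162.

E[D] = -139.19, Var(D) = 472.162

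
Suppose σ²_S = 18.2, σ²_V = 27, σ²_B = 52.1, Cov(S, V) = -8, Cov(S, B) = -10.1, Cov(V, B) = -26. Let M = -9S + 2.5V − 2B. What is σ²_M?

σ²_M = a²·σ²_S + b²·σ²_V + c²·σ²_B + 2ab·Cov(S, V) + 2ac·Cov(S, B) + 2bc·Cov(V, B), with a = -9, b = 2.5, c = -2.
= 1474.2 + 168.75 + 208.4 + 360 + (-363.6) + 260
= 2107.75.

σ²_M = 2107.75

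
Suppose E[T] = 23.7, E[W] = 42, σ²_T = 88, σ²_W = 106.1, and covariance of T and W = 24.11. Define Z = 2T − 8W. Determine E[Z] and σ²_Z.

E[Z] = 2·E[T] + (-8)·E[W] = 2·23.7 + (-8)·42 = -288.6.
σ²_Z = a²·σ²_T + b²·σ²_W + 2ab·covariance of T and W with a = 2, b = -8.
= 2²·88 + (-8)²·106.1 + 2·2·(-8)·24.11
= 352 + 6790.4 + (-771.52) = 6370.88.

E[Z] = -288.6, σ²_Z = 6370.88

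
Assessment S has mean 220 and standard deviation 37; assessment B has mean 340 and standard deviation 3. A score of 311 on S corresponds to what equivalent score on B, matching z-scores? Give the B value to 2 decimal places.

B = 347.38

z = (311 − 220)/37 ≈ 2.4595.
B = 340 + z·3 = 340 + (311 − 220)·3/37 ≈ 347.38.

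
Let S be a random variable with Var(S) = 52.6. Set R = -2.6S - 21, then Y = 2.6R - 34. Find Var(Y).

Var(Y) = 2403.69376

Var(R) = (-2.6)²·52.6 = 355.576.
Var(Y) = 2.6²·355.576 = 2403.69376.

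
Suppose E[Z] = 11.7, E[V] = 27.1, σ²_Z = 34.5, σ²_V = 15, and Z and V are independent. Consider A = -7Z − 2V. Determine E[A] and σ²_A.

E[A] = (-7)·E[Z] + (-2)·E[V] = (-7)·11.7 + (-2)·27.1 = -136.1.
σ²_A = a²·σ²_Z + b²·σ²_V + 2ab·covariance of Z and V with a = -7, b = -2.
Independence gives covariance of Z and V = 0.
= (-7)²·34.5 + (-2)²·15 + 2·(-7)·(-2)·0
= 1690.5 + 60 + 0 = 1750.5.

E[A] = -136.1, σ²_A = 1750.5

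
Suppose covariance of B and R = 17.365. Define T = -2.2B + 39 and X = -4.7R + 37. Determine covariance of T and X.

covariance of T and X = a·c·covariance of B and R = (-2.2)·(-4.7)·17.365 = 179.5541. Additive constants drop out.

covariance of T and X = 179.5541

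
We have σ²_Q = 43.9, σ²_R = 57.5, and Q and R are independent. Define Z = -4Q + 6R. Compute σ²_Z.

σ²_Z = a²·σ²_Q + b²·σ²_R + 2ab·Cov(Q, R) with a = -4, b = 6.
Independence gives Cov(Q, R) = 0.
= (-4)²·43.9 + 6²·57.5 + 2·(-4)·6·0
= 702.4 + 2070 + 0 = 2772.4.

σ²_Z = 2772.4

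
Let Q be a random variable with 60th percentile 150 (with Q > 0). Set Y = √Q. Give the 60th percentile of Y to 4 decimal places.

√Q is increasing, so P_{60}(Y) = g(P_{60}(Q)) ≈ 12.2474.

60th percentile of Y = 12.2474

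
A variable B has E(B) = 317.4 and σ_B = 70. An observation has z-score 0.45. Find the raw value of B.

B = E(B) + z·σ_B = 317.4 + 0.45·70 = 348.9.

B = 348.9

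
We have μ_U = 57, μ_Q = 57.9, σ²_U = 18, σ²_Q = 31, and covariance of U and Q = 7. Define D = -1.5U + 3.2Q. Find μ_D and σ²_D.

μ_D = 99.78, σ²_D = 290.74

μ_D = (-1.5)·μ_U + 3.2·μ_Q = (-1.5)·57 + 3.2·57.9 = 99.78.
σ²_D = a²·σ²_U + b²·σ²_Q + 2ab·covariance of U and Q with a = -1.5, b = 3.2.
= (-1.5)²·18 + 3.2²·31 + 2·(-1.5)·3.2·7
= 40.5 + 317.44 + (-67.2) = 290.74.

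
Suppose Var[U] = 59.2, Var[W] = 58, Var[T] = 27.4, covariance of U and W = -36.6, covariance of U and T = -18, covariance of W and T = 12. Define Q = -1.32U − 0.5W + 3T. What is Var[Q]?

Var[Q] = 422.49808

Var[Q] = a²·Var[U] + b²·Var[W] + c²·Var[T] + 2ab·covariance of U and W + 2ac·covariance of U and T + 2bc·covariance of W and T, with a = -1.32, b = -0.5, c = 3.
= 103.15008 + 14.5 + 246.6 + (-48.312) + 142.56 + (-36)
= 422.49808.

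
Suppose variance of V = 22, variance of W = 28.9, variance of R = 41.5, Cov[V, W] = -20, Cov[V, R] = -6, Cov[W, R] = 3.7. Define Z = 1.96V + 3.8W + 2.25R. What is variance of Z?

variance of Z = a²·variance of V + b²·variance of W + c²·variance of R + 2ab·Cov[V, W] + 2ac·Cov[V, R] + 2bc·Cov[W, R], with a = 1.96, b = 3.8, c = 2.25.
= 84.5152 + 417.316 + 210.09375 + (-297.92) + (-52.92) + 63.27
= 424.35495.

variance of Z = 424.35495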